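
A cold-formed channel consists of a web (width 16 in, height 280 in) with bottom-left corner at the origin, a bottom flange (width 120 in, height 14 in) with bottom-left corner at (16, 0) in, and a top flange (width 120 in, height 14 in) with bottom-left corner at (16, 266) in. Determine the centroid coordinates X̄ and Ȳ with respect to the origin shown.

Part | A | x̄ᵢ | ȳᵢ | A·x̄ᵢ | A·ȳᵢ
web | 4480.00 | 8.00 | 140.00 | 35840.00 | 627200.00
bottom flange | 1680.00 | 76.00 | 7.00 | 127680.00 | 11760.00
top flange | 1680.00 | 76.00 | 273.00 | 127680.00 | 458640.00
Σ | 7840.00 |  |  | 291200.00 | 1097600.00
X̄ = 291200.00 / 7840.00 = 37.14 in
Ȳ = 1097600.00 / 7840.00 = 140.00 in

X̄ = 37.14 in, Ȳ = 140.00 in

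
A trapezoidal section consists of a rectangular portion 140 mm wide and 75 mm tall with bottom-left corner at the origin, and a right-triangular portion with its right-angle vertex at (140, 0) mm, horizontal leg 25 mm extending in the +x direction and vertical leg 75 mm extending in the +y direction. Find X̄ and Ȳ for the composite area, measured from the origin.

Part | A | x̄ᵢ | ȳᵢ | A·x̄ᵢ | A·ȳᵢ
rectangular portion | 10500.00 | 70.00 | 37.50 | 735000.00 | 393750.00
triangular portion | 937.50 | 148.33 | 25.00 | 139062.50 | 23437.50
Σ | 11437.50 |  |  | 874062.50 | 417187.50
X̄ = 874062.50 / 11437.50 = 76.42 mm
Ȳ = 417187.50 / 11437.50 = 36.48 mm

X̄ = 76.42 mm, Ȳ = 36.48 mm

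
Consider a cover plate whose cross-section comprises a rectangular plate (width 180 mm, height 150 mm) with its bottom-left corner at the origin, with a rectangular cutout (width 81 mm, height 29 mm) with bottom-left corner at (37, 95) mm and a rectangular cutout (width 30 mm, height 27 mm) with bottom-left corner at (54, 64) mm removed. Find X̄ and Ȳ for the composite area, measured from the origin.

plate: A = 180 × 150 = 27000.00, centroid at (90.00, 75.00).
hole 1: A = −(81 × 29) = -2349.00, centroid at (77.50, 109.50).
hole 2: A = −(30 × 27) = -810.00, centroid at (69.00, 77.50).
ΣA = 23841.00 mm², ΣAX̄ = 2192062.50 mm³, ΣAȲ = 1705009.50 mm³.
X̄ = 2192062.50/23841.00 = 91.95 mm; Ȳ = 1705009.50/23841.00 = 71.52 mm.

X̄ = 91.95 mm, Ȳ = 71.52 mm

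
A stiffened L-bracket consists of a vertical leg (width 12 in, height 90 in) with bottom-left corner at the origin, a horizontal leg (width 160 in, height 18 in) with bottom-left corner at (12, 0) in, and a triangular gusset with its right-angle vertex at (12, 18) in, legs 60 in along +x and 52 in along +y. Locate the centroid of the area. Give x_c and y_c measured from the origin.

x_c = 58.22 in, y_c = 23.49 in

Part | A | x̄ᵢ | ȳᵢ | A·x̄ᵢ | A·ȳᵢ
vertical leg | 1080.00 | 6.00 | 45.00 | 6480.00 | 48600.00
horizontal leg | 2880.00 | 92.00 | 9.00 | 264960.00 | 25920.00
gusset | 1560.00 | 32.00 | 35.33 | 49920.00 | 55120.00
Σ | 5520.00 |  |  | 321360.00 | 129640.00
x_c = 321360.00 / 5520.00 = 58.22 in
y_c = 129640.00 / 5520.00 = 23.49 in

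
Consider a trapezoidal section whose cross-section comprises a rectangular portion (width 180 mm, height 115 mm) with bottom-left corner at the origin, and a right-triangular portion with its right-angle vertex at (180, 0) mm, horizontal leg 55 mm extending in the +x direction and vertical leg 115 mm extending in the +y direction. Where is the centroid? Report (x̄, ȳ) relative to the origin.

x̄ = 104.36 mm, ȳ = 54.96 mm

rectangular portion: A = 180 × 115 = 20700.00, centroid at (90.00, 57.50).
triangular portion: A = ½·55·115 = 3162.50, centroid at (198.33, 38.33).
ΣA = 23862.50 mm²
ΣAx̄ = (20700.00)(90.00) + (3162.50)(198.33) = 2490229.17 mm³
ΣAȳ = (20700.00)(57.50) + (3162.50)(38.33) = 1311479.17 mm³
x̄ = 2490229.17 / 23862.50 = 104.36 mm
ȳ = 1311479.17 / 23862.50 = 54.96 mm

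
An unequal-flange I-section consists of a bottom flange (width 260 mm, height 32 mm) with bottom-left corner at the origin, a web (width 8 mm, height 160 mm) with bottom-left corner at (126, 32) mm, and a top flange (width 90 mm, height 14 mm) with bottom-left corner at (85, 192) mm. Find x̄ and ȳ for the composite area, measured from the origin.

x̄ = 130.00 mm, ȳ = 48.55 mm

bottom flange: A = 260 × 32 = 8320.00, centroid at (130.00, 16.00).
web: A = 8 × 160 = 1280.00, centroid at (130.00, 112.00).
top flange: A = 90 × 14 = 1260.00, centroid at (130.00, 199.00).
ΣA = 10860.00 mm²
ΣAx̄ = (8320.00)(130.00) + (1280.00)(130.00) + (1260.00)(130.00) = 1411800.00 mm³
ΣAȳ = (8320.00)(16.00) + (1280.00)(112.00) + (1260.00)(199.00) = 527220.00 mm³
x̄ = 1411800.00 / 10860.00 = 130.00 mm
ȳ = 527220.00 / 10860.00 = 48.55 mm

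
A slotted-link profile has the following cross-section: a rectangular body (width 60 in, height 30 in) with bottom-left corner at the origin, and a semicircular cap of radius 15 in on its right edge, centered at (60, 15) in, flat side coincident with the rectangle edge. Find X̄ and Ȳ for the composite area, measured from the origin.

rectangular body: A = 60 × 30 = 1800.00, centroid at (30.00, 15.00).
semicircular end: A = ½π·15² = 353.43, centroid at (66.37, 15.00).
ΣA = 2153.43 in², ΣAX̄ = 77455.75 in³, ΣAȲ = 32301.44 in³.
X̄ = 77455.75/2153.43 = 35.97 in; Ȳ = 32301.44/2153.43 = 15.00 in.

X̄ = 35.97 in, Ȳ = 15.00 in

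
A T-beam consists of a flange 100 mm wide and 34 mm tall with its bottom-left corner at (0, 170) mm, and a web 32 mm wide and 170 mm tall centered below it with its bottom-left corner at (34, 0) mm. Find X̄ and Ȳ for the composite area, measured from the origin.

X̄ = 50.00 mm, Ȳ = 124.23 mm

Part | A | x̄ᵢ | ȳᵢ | A·x̄ᵢ | A·ȳᵢ
web | 5440.00 | 50.00 | 85.00 | 272000.00 | 462400.00
flange | 3400.00 | 50.00 | 187.00 | 170000.00 | 635800.00
Σ | 8840.00 |  |  | 442000.00 | 1098200.00
X̄ = 442000.00 / 8840.00 = 50.00 mm
Ȳ = 1098200.00 / 8840.00 = 124.23 mm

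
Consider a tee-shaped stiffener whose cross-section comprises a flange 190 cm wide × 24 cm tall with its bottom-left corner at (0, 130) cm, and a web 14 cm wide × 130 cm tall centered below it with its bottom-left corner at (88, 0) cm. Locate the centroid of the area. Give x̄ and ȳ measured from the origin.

x̄ = 95.00 cm, ȳ = 120.03 cm

web: A = 14 × 130 = 1820.00, centroid at (95.00, 65.00).
flange: A = 190 × 24 = 4560.00, centroid at (95.00, 142.00).
ΣA = 6380.00 cm²
ΣAx̄ = (1820.00)(95.00) + (4560.00)(95.00) = 606100.00 cm³
ΣAȳ = (1820.00)(65.00) + (4560.00)(142.00) = 765820.00 cm³
x̄ = 606100.00 / 6380.00 = 95.00 cm
ȳ = 765820.00 / 6380.00 = 120.03 cm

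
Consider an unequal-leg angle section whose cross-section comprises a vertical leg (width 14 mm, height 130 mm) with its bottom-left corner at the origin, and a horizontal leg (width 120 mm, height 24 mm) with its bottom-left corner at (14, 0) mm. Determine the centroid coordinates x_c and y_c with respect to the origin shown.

x_c = 48.06 mm, y_c = 32.52 mm

Part | A | x̄ᵢ | ȳᵢ | A·x̄ᵢ | A·ȳᵢ
vertical leg | 1820.00 | 7.00 | 65.00 | 12740.00 | 118300.00
horizontal leg | 2880.00 | 74.00 | 12.00 | 213120.00 | 34560.00
Σ | 4700.00 |  |  | 225860.00 | 152860.00
x_c = 225860.00 / 4700.00 = 48.06 mm
y_c = 152860.00 / 4700.00 = 32.52 mm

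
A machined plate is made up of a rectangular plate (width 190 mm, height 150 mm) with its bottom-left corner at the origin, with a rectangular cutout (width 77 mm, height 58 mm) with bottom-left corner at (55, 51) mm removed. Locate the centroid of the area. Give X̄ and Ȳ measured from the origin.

plate: A = 190 × 150 = 28500.00, centroid at (95.00, 75.00).
hole: A = −(77 × 58) = -4466.00, centroid at (93.50, 80.00).
ΣA = 24034.00 mm²
ΣAX̄ = (28500.00)(95.00) + (-4466.00)(93.50) = 2289929.00 mm³
ΣAȲ = (28500.00)(75.00) + (-4466.00)(80.00) = 1780220.00 mm³
X̄ = 2289929.00 / 24034.00 = 95.28 mm
Ȳ = 1780220.00 / 24034.00 = 74.07 mm

X̄ = 95.28 mm, Ȳ = 74.07 mm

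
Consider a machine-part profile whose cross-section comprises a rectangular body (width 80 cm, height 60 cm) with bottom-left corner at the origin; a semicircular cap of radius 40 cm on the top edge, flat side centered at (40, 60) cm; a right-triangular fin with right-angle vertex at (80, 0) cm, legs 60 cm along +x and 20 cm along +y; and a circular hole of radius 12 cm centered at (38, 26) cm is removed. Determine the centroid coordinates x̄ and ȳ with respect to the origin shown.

rectangular body: A = 80 × 60 = 4800.00, centroid at (40.00, 30.00).
semicircular top: A = ½π·40² = 2513.27, centroid at (40.00, 76.98).
triangular fin: A = ½·60·20 = 600.00, centroid at (100.00, 6.67).
hole: A = −π·12² = -452.39, centroid at (38.00, 26.00).
ΣA = 7460.88 cm², ΣAx̄ = 335340.17 cm³, ΣAȳ = 329700.99 cm³.
x̄ = 335340.17/7460.88 = 44.95 cm; ȳ = 329700.99/7460.88 = 44.19 cm.

x̄ = 44.95 cm, ȳ = 44.19 cm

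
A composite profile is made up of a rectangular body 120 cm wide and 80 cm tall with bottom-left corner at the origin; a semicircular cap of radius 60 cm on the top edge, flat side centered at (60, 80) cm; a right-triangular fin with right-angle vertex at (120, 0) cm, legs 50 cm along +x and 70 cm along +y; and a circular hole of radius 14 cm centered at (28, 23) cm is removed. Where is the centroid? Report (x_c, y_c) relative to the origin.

x_c = 69.39 cm, y_c = 61.45 cm

rectangular body: A = 120 × 80 = 9600.00, centroid at (60.00, 40.00).
semicircular top: A = ½π·60² = 5654.87, centroid at (60.00, 105.46).
triangular fin: A = ½·50·70 = 1750.00, centroid at (136.67, 23.33).
hole: A = −π·14² = -615.75, centroid at (28.00, 23.00).
ΣA = 16389.11 cm²
ΣAx_c = (9600.00)(60.00) + (5654.87)(60.00) + (1750.00)(136.67) + (-615.75)(28.00) = 1137217.61 cm³
ΣAy_c = (9600.00)(40.00) + (5654.87)(105.46) + (1750.00)(23.33) + (-615.75)(23.00) = 1007060.38 cm³
x_c = 1137217.61 / 16389.11 = 69.39 cm
y_c = 1007060.38 / 16389.11 = 61.45 cm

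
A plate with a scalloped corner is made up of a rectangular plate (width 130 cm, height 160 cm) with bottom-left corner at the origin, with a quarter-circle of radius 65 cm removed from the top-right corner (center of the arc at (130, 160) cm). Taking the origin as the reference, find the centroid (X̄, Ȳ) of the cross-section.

X̄ = 57.90 cm, Ȳ = 70.05 cm

plate: A = 130 × 160 = 20800.00, centroid at (65.00, 80.00).
removed quarter-circle: A = −¼π·65² = -3318.31, centroid at (102.41, 132.41).
ΣA = 17481.69 cm²
ΣAX̄ = (20800.00)(65.00) + (-3318.31)(102.41) = 1012161.73 cm³
ΣAȲ = (20800.00)(80.00) + (-3318.31)(132.41) = 1224612.51 cm³
X̄ = 1012161.73 / 17481.69 = 57.90 cm
Ȳ = 1224612.51 / 17481.69 = 70.05 cm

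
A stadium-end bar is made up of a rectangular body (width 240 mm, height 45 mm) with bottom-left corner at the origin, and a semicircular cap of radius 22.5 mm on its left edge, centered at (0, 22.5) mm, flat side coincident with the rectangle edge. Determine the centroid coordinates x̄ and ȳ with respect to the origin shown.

rectangular body: A = 240 × 45 = 10800.00, centroid at (120.00, 22.50).
semicircular end: A = ½π·22.5² = 795.22, centroid at (-9.55, 22.50).
ΣA = 11595.22 mm², ΣAx̄ = 1288406.25 mm³, ΣAȳ = 260892.35 mm³.
x̄ = 1288406.25/11595.22 = 111.12 mm; ȳ = 260892.35/11595.22 = 22.50 mm.

x̄ = 111.12 mm, ȳ = 22.50 mm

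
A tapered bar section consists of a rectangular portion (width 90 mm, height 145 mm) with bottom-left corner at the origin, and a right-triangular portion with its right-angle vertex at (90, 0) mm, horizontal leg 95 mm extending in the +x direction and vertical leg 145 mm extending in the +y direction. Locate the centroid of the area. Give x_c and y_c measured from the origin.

rectangular portion: A = 90 × 145 = 13050.00, centroid at (45.00, 72.50).
triangular portion: A = ½·95·145 = 6887.50, centroid at (121.67, 48.33).
ΣA = 19937.50 mm²
ΣAx_c = (13050.00)(45.00) + (6887.50)(121.67) = 1425229.17 mm³
ΣAy_c = (13050.00)(72.50) + (6887.50)(48.33) = 1279020.83 mm³
x_c = 1425229.17 / 19937.50 = 71.48 mm
y_c = 1279020.83 / 19937.50 = 64.15 mm

x_c = 71.48 mm, y_c = 64.15 mm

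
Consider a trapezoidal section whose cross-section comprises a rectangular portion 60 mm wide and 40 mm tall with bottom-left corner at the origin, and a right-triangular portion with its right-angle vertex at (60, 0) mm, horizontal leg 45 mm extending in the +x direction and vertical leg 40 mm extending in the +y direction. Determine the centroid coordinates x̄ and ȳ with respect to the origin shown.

x̄ = 42.27 mm, ȳ = 18.18 mm

rectangular portion: A = 60 × 40 = 2400.00, centroid at (30.00, 20.00).
triangular portion: A = ½·45·40 = 900.00, centroid at (75.00, 13.33).
ΣA = 3300.00 mm², ΣAx̄ = 139500.00 mm³, ΣAȳ = 60000.00 mm³.
x̄ = 139500.00/3300.00 = 42.27 mm; ȳ = 60000.00/3300.00 = 18.18 mm.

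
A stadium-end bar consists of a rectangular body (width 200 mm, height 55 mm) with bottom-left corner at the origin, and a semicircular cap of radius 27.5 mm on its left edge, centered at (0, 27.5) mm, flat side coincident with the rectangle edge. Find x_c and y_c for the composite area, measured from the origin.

x_c = 89.12 mm, y_c = 27.50 mm

rectangular body: A = 200 × 55 = 11000.00, centroid at (100.00, 27.50).
semicircular end: A = ½π·27.5² = 1187.91, centroid at (-11.67, 27.50).
ΣA = 12187.91 mm²
ΣAx_c = (11000.00)(100.00) + (1187.91)(-11.67) = 1086135.42 mm³
ΣAy_c = (11000.00)(27.50) + (1187.91)(27.50) = 335167.65 mm³
x_c = 1086135.42 / 12187.91 = 89.12 mm
y_c = 335167.65 / 12187.91 = 27.50 mm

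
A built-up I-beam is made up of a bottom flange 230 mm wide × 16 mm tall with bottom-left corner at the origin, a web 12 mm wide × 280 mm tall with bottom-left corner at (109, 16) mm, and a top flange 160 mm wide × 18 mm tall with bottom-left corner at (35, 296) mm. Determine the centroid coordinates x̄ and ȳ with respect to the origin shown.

bottom flange: A = 230 × 16 = 3680.00, centroid at (115.00, 8.00).
web: A = 12 × 280 = 3360.00, centroid at (115.00, 156.00).
top flange: A = 160 × 18 = 2880.00, centroid at (115.00, 305.00).
ΣA = 9920.00 mm²
ΣAx̄ = (3680.00)(115.00) + (3360.00)(115.00) + (2880.00)(115.00) = 1140800.00 mm³
ΣAȳ = (3680.00)(8.00) + (3360.00)(156.00) + (2880.00)(305.00) = 1432000.00 mm³
x̄ = 1140800.00 / 9920.00 = 115.00 mm
ȳ = 1432000.00 / 9920.00 = 144.35 mm

x̄ = 115.00 mm, ȳ = 144.35 mm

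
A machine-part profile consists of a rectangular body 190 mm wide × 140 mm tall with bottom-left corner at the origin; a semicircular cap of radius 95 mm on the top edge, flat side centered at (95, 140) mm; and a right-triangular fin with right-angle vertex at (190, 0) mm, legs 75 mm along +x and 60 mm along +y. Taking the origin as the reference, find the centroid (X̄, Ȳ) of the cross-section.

Part | A | x̄ᵢ | ȳᵢ | A·x̄ᵢ | A·ȳᵢ
rectangular body | 26600.00 | 95.00 | 70.00 | 2527000.00 | 1862000.00
semicircular top | 14176.44 | 95.00 | 180.32 | 1346761.50 | 2556284.49
triangular fin | 2250.00 | 215.00 | 20.00 | 483750.00 | 45000.00
Σ | 43026.44 |  |  | 4357511.50 | 4463284.49
X̄ = 4357511.50 / 43026.44 = 101.28 mm
Ȳ = 4463284.49 / 43026.44 = 103.73 mm

X̄ = 101.28 mm, Ȳ = 103.73 mm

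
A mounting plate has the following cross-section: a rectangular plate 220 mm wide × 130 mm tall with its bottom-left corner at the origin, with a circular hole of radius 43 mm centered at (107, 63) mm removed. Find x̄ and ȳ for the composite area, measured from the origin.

x̄ = 110.76 mm, ȳ = 65.51 mm

plate: A = 220 × 130 = 28600.00, centroid at (110.00, 65.00).
hole: A = −π·43² = -5808.80, centroid at (107.00, 63.00).
ΣA = 22791.20 mm²
ΣAx̄ = (28600.00)(110.00) + (-5808.80)(107.00) = 2524457.88 mm³
ΣAȳ = (28600.00)(65.00) + (-5808.80)(63.00) = 1493045.30 mm³
x̄ = 2524457.88 / 22791.20 = 110.76 mm
ȳ = 1493045.30 / 22791.20 = 65.51 mm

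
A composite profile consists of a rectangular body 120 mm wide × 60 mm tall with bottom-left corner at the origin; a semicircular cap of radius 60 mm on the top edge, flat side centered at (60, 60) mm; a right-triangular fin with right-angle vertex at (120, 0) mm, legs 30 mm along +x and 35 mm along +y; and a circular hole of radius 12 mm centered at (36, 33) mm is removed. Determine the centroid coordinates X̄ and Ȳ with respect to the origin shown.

rectangular body: A = 120 × 60 = 7200.00, centroid at (60.00, 30.00).
semicircular top: A = ½π·60² = 5654.87, centroid at (60.00, 85.46).
triangular fin: A = ½·30·35 = 525.00, centroid at (130.00, 11.67).
hole: A = −π·12² = -452.39, centroid at (36.00, 33.00).
ΣA = 12927.48 mm²
ΣAX̄ = (7200.00)(60.00) + (5654.87)(60.00) + (525.00)(130.00) + (-452.39)(36.00) = 823255.99 mm³
ΣAȲ = (7200.00)(30.00) + (5654.87)(85.46) + (525.00)(11.67) + (-452.39)(33.00) = 690488.16 mm³
X̄ = 823255.99 / 12927.48 = 63.68 mm
Ȳ = 690488.16 / 12927.48 = 53.41 mm

X̄ = 63.68 mm, Ȳ = 53.41 mm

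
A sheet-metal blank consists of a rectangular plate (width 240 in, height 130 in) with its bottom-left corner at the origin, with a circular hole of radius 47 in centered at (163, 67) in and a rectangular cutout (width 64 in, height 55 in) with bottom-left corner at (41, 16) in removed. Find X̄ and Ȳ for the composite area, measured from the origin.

X̄ = 113.59 in, Ȳ = 67.98 in

Part | A | x̄ᵢ | ȳᵢ | A·x̄ᵢ | A·ȳᵢ
plate | 31200.00 | 120.00 | 65.00 | 3744000.00 | 2028000.00
hole 1 | -6939.78 | 163.00 | 67.00 | -1131183.84 | -464965.14
hole 2 | -3520.00 | 73.00 | 43.50 | -256960.00 | -153120.00
Σ | 20740.22 |  |  | 2355856.16 | 1409914.86
X̄ = 2355856.16 / 20740.22 = 113.59 in
Ȳ = 1409914.86 / 20740.22 = 67.98 in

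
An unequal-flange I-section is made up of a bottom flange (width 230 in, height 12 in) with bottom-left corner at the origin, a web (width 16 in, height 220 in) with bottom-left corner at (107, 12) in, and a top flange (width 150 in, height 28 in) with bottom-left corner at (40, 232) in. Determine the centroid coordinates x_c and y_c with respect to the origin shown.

Part | A | x̄ᵢ | ȳᵢ | A·x̄ᵢ | A·ȳᵢ
bottom flange | 2760.00 | 115.00 | 6.00 | 317400.00 | 16560.00
web | 3520.00 | 115.00 | 122.00 | 404800.00 | 429440.00
top flange | 4200.00 | 115.00 | 246.00 | 483000.00 | 1033200.00
Σ | 10480.00 |  |  | 1205200.00 | 1479200.00
x_c = 1205200.00 / 10480.00 = 115.00 in
y_c = 1479200.00 / 10480.00 = 141.15 in

x_c = 115.00 in, y_c = 141.15 in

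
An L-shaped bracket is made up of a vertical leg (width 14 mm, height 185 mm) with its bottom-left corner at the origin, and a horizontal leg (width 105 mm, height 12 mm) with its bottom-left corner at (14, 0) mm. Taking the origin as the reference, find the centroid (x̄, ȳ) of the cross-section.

x̄ = 26.47 mm, ȳ = 64.19 mm

Part | A | x̄ᵢ | ȳᵢ | A·x̄ᵢ | A·ȳᵢ
vertical leg | 2590.00 | 7.00 | 92.50 | 18130.00 | 239575.00
horizontal leg | 1260.00 | 66.50 | 6.00 | 83790.00 | 7560.00
Σ | 3850.00 |  |  | 101920.00 | 247135.00
x̄ = 101920.00 / 3850.00 = 26.47 mm
ȳ = 247135.00 / 3850.00 = 64.19 mm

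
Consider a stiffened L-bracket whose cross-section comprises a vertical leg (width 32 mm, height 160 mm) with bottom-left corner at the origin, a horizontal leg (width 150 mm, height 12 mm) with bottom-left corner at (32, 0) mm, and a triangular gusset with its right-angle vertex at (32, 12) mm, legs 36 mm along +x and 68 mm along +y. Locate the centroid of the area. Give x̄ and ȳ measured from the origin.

Part | A | x̄ᵢ | ȳᵢ | A·x̄ᵢ | A·ȳᵢ
vertical leg | 5120.00 | 16.00 | 80.00 | 81920.00 | 409600.00
horizontal leg | 1800.00 | 107.00 | 6.00 | 192600.00 | 10800.00
gusset | 1224.00 | 44.00 | 34.67 | 53856.00 | 42432.00
Σ | 8144.00 |  |  | 328376.00 | 462832.00
x̄ = 328376.00 / 8144.00 = 40.32 mm
ȳ = 462832.00 / 8144.00 = 56.83 mm

x̄ = 40.32 mm, ȳ = 56.83 mm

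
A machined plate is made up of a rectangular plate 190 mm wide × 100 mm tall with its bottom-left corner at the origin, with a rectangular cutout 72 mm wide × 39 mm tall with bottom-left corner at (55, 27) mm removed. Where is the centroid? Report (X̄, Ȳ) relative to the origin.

X̄ = 95.69 mm, Ȳ = 50.61 mm

Part | A | x̄ᵢ | ȳᵢ | A·x̄ᵢ | A·ȳᵢ
plate | 19000.00 | 95.00 | 50.00 | 1805000.00 | 950000.00
hole | -2808.00 | 91.00 | 46.50 | -255528.00 | -130572.00
Σ | 16192.00 |  |  | 1549472.00 | 819428.00
X̄ = 1549472.00 / 16192.00 = 95.69 mm
Ȳ = 819428.00 / 16192.00 = 50.61 mm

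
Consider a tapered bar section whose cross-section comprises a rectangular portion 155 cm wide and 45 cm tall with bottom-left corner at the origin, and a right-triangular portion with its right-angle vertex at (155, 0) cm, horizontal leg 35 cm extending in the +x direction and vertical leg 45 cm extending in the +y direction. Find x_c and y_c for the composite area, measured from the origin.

rectangular portion: A = 155 × 45 = 6975.00, centroid at (77.50, 22.50).
triangular portion: A = ½·35·45 = 787.50, centroid at (166.67, 15.00).
ΣA = 7762.50 cm², ΣAx_c = 671812.50 cm³, ΣAy_c = 168750.00 cm³.
x_c = 671812.50/7762.50 = 86.55 cm; y_c = 168750.00/7762.50 = 21.74 cm.

x_c = 86.55 cm, y_c = 21.74 cm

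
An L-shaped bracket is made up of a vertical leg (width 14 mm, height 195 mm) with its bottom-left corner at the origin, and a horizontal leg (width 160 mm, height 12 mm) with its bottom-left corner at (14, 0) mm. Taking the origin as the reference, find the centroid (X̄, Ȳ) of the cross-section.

vertical leg: A = 14 × 195 = 2730.00, centroid at (7.00, 97.50).
horizontal leg: A = 160 × 12 = 1920.00, centroid at (94.00, 6.00).
ΣA = 4650.00 mm²
ΣAX̄ = (2730.00)(7.00) + (1920.00)(94.00) = 199590.00 mm³
ΣAȲ = (2730.00)(97.50) + (1920.00)(6.00) = 277695.00 mm³
X̄ = 199590.00 / 4650.00 = 42.92 mm
Ȳ = 277695.00 / 4650.00 = 59.72 mm

X̄ = 42.92 mm, Ȳ = 59.72 mm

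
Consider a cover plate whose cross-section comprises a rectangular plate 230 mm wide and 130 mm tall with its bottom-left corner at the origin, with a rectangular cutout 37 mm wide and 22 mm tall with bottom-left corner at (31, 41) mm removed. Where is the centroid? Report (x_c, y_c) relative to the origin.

plate: A = 230 × 130 = 29900.00, centroid at (115.00, 65.00).
hole: A = −(37 × 22) = -814.00, centroid at (49.50, 52.00).
ΣA = 29086.00 mm², ΣAx_c = 3398207.00 mm³, ΣAy_c = 1901172.00 mm³.
x_c = 3398207.00/29086.00 = 116.83 mm; y_c = 1901172.00/29086.00 = 65.36 mm.

x_c = 116.83 mm, y_c = 65.36 mm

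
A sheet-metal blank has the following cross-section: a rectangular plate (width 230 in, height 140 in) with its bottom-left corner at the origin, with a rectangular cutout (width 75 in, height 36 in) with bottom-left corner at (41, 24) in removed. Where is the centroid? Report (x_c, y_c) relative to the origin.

Part | A | x̄ᵢ | ȳᵢ | A·x̄ᵢ | A·ȳᵢ
plate | 32200.00 | 115.00 | 70.00 | 3703000.00 | 2254000.00
hole | -2700.00 | 78.50 | 42.00 | -211950.00 | -113400.00
Σ | 29500.00 |  |  | 3491050.00 | 2140600.00
x_c = 3491050.00 / 29500.00 = 118.34 in
y_c = 2140600.00 / 29500.00 = 72.56 in

x_c = 118.34 in, y_c = 72.56 in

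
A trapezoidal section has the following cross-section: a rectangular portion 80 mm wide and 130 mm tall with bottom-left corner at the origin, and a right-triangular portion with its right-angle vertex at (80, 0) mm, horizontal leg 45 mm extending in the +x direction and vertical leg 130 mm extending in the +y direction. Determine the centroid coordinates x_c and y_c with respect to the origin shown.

rectangular portion: A = 80 × 130 = 10400.00, centroid at (40.00, 65.00).
triangular portion: A = ½·45·130 = 2925.00, centroid at (95.00, 43.33).
ΣA = 13325.00 mm², ΣAx_c = 693875.00 mm³, ΣAy_c = 802750.00 mm³.
x_c = 693875.00/13325.00 = 52.07 mm; y_c = 802750.00/13325.00 = 60.24 mm.

x_c = 52.07 mm, y_c = 60.24 mm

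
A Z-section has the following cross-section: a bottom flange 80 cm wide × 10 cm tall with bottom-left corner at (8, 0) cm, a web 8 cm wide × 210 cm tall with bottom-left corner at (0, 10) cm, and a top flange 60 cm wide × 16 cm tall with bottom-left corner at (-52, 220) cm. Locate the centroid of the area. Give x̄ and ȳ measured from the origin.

x̄ = 6.98 cm, ȳ = 120.95 cm

Part | A | x̄ᵢ | ȳᵢ | A·x̄ᵢ | A·ȳᵢ
bottom flange | 800.00 | 48.00 | 5.00 | 38400.00 | 4000.00
web | 1680.00 | 4.00 | 115.00 | 6720.00 | 193200.00
top flange | 960.00 | -22.00 | 228.00 | -21120.00 | 218880.00
Σ | 3440.00 |  |  | 24000.00 | 416080.00
x̄ = 24000.00 / 3440.00 = 6.98 cm
ȳ = 416080.00 / 3440.00 = 120.95 cm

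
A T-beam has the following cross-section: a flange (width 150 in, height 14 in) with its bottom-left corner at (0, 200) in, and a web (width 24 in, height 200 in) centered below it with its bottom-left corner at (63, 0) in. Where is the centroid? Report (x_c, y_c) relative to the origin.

Part | A | x̄ᵢ | ȳᵢ | A·x̄ᵢ | A·ȳᵢ
web | 4800.00 | 75.00 | 100.00 | 360000.00 | 480000.00
flange | 2100.00 | 75.00 | 207.00 | 157500.00 | 434700.00
Σ | 6900.00 |  |  | 517500.00 | 914700.00
x_c = 517500.00 / 6900.00 = 75.00 in
y_c = 914700.00 / 6900.00 = 132.57 in

x_c = 75.00 in, y_c = 132.57 in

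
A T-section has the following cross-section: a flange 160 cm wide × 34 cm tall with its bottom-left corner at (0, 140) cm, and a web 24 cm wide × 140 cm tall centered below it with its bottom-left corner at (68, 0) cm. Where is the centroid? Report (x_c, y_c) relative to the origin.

web: A = 24 × 140 = 3360.00, centroid at (80.00, 70.00).
flange: A = 160 × 34 = 5440.00, centroid at (80.00, 157.00).
ΣA = 8800.00 cm²
ΣAx_c = (3360.00)(80.00) + (5440.00)(80.00) = 704000.00 cm³
ΣAy_c = (3360.00)(70.00) + (5440.00)(157.00) = 1089280.00 cm³
x_c = 704000.00 / 8800.00 = 80.00 cm
y_c = 1089280.00 / 8800.00 = 123.78 cm

x_c = 80.00 cm, y_c = 123.78 cm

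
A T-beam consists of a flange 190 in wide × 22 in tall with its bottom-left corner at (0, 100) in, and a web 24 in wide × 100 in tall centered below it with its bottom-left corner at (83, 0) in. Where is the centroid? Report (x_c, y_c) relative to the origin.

web: A = 24 × 100 = 2400.00, centroid at (95.00, 50.00).
flange: A = 190 × 22 = 4180.00, centroid at (95.00, 111.00).
ΣA = 6580.00 in², ΣAx_c = 625100.00 in³, ΣAy_c = 583980.00 in³.
x_c = 625100.00/6580.00 = 95.00 in; y_c = 583980.00/6580.00 = 88.75 in.

x_c = 95.00 in, y_c = 88.75 in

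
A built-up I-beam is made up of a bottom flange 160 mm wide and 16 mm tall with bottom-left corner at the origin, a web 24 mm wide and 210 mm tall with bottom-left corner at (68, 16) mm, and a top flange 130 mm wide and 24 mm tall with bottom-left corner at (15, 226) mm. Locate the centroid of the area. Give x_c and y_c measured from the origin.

x_c = 80.00 mm, y_c = 128.07 mm

bottom flange: A = 160 × 16 = 2560.00, centroid at (80.00, 8.00).
web: A = 24 × 210 = 5040.00, centroid at (80.00, 121.00).
top flange: A = 130 × 24 = 3120.00, centroid at (80.00, 238.00).
ΣA = 10720.00 mm², ΣAx_c = 857600.00 mm³, ΣAy_c = 1372880.00 mm³.
x_c = 857600.00/10720.00 = 80.00 mm; y_c = 1372880.00/10720.00 = 128.07 mm.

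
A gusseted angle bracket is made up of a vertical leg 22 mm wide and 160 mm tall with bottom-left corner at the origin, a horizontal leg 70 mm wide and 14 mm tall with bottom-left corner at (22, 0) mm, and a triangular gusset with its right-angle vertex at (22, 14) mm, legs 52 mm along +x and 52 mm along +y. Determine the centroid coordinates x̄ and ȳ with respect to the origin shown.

Part | A | x̄ᵢ | ȳᵢ | A·x̄ᵢ | A·ȳᵢ
vertical leg | 3520.00 | 11.00 | 80.00 | 38720.00 | 281600.00
horizontal leg | 980.00 | 57.00 | 7.00 | 55860.00 | 6860.00
gusset | 1352.00 | 39.33 | 31.33 | 53178.67 | 42362.67
Σ | 5852.00 |  |  | 147758.67 | 330822.67
x̄ = 147758.67 / 5852.00 = 25.25 mm
ȳ = 330822.67 / 5852.00 = 56.53 mm

x̄ = 25.25 mm, ȳ = 56.53 mm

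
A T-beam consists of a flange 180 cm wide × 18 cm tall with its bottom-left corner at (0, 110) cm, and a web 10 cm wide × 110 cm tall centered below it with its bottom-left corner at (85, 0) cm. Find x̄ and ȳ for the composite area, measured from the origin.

Part | A | x̄ᵢ | ȳᵢ | A·x̄ᵢ | A·ȳᵢ
web | 1100.00 | 90.00 | 55.00 | 99000.00 | 60500.00
flange | 3240.00 | 90.00 | 119.00 | 291600.00 | 385560.00
Σ | 4340.00 |  |  | 390600.00 | 446060.00
x̄ = 390600.00 / 4340.00 = 90.00 cm
ȳ = 446060.00 / 4340.00 = 102.78 cm

x̄ = 90.00 cm, ȳ = 102.78 cm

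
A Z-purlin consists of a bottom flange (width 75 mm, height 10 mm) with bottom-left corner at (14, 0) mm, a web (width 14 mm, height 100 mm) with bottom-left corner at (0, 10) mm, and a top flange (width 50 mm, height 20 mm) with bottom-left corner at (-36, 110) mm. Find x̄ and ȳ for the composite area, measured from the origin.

x̄ = 11.88 mm, ȳ = 65.95 mm

bottom flange: A = 75 × 10 = 750.00, centroid at (51.50, 5.00).
web: A = 14 × 100 = 1400.00, centroid at (7.00, 60.00).
top flange: A = 50 × 20 = 1000.00, centroid at (-11.00, 120.00).
ΣA = 3150.00 mm²
ΣAx̄ = (750.00)(51.50) + (1400.00)(7.00) + (1000.00)(-11.00) = 37425.00 mm³
ΣAȳ = (750.00)(5.00) + (1400.00)(60.00) + (1000.00)(120.00) = 207750.00 mm³
x̄ = 37425.00 / 3150.00 = 11.88 mm
ȳ = 207750.00 / 3150.00 = 65.95 mm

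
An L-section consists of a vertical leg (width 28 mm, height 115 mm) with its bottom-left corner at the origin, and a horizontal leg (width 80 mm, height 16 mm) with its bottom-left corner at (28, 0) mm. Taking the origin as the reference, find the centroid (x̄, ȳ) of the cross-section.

vertical leg: A = 28 × 115 = 3220.00, centroid at (14.00, 57.50).
horizontal leg: A = 80 × 16 = 1280.00, centroid at (68.00, 8.00).
ΣA = 4500.00 mm²
ΣAx̄ = (3220.00)(14.00) + (1280.00)(68.00) = 132120.00 mm³
ΣAȳ = (3220.00)(57.50) + (1280.00)(8.00) = 195390.00 mm³
x̄ = 132120.00 / 4500.00 = 29.36 mm
ȳ = 195390.00 / 4500.00 = 43.42 mm

x̄ = 29.36 mm, ȳ = 43.42 mm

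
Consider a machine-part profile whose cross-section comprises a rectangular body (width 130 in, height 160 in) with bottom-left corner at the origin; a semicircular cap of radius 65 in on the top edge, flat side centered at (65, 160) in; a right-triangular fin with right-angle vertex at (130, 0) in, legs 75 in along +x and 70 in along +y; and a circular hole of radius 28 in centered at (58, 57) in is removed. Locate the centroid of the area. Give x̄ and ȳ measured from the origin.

rectangular body: A = 130 × 160 = 20800.00, centroid at (65.00, 80.00).
semicircular top: A = ½π·65² = 6636.61, centroid at (65.00, 187.59).
triangular fin: A = ½·75·70 = 2625.00, centroid at (155.00, 23.33).
hole: A = −π·28² = -2463.01, centroid at (58.00, 57.00).
ΣA = 27598.61 in²
ΣAx̄ = (20800.00)(65.00) + (6636.61)(65.00) + (2625.00)(155.00) + (-2463.01)(58.00) = 2047400.44 in³
ΣAȳ = (20800.00)(80.00) + (6636.61)(187.59) + (2625.00)(23.33) + (-2463.01)(57.00) = 2829800.16 in³
x̄ = 2047400.44 / 27598.61 = 74.18 in
ȳ = 2829800.16 / 27598.61 = 102.53 in

x̄ = 74.18 in, ȳ = 102.53 in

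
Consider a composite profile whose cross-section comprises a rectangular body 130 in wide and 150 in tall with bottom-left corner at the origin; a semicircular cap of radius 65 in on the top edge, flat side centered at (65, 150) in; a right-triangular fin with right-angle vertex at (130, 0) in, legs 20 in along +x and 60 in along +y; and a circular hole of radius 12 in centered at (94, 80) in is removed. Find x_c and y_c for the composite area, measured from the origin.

Part | A | x̄ᵢ | ȳᵢ | A·x̄ᵢ | A·ȳᵢ
rectangular body | 19500.00 | 65.00 | 75.00 | 1267500.00 | 1462500.00
semicircular top | 6636.61 | 65.00 | 177.59 | 431379.94 | 1178575.51
triangular fin | 600.00 | 136.67 | 20.00 | 82000.00 | 12000.00
hole | -452.39 | 94.00 | 80.00 | -42524.60 | -36191.15
Σ | 26284.23 |  |  | 1738355.34 | 2616884.36
x_c = 1738355.34 / 26284.23 = 66.14 in
y_c = 2616884.36 / 26284.23 = 99.56 in

x_c = 66.14 in, y_c = 99.56 in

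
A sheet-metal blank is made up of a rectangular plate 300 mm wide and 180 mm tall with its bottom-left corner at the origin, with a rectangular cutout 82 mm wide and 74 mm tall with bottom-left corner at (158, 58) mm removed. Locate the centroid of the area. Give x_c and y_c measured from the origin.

x_c = 143.80 mm, y_c = 89.37 mm

Part | A | x̄ᵢ | ȳᵢ | A·x̄ᵢ | A·ȳᵢ
plate | 54000.00 | 150.00 | 90.00 | 8100000.00 | 4860000.00
hole | -6068.00 | 199.00 | 95.00 | -1207532.00 | -576460.00
Σ | 47932.00 |  |  | 6892468.00 | 4283540.00
x_c = 6892468.00 / 47932.00 = 143.80 mm
y_c = 4283540.00 / 47932.00 = 89.37 mm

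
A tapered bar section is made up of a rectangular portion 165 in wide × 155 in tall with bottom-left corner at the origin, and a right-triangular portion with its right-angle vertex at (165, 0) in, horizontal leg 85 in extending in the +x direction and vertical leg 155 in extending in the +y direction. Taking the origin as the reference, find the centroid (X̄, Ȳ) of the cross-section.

rectangular portion: A = 165 × 155 = 25575.00, centroid at (82.50, 77.50).
triangular portion: A = ½·85·155 = 6587.50, centroid at (193.33, 51.67).
ΣA = 32162.50 in², ΣAX̄ = 3383520.83 in³, ΣAȲ = 2322416.67 in³.
X̄ = 3383520.83/32162.50 = 105.20 in; Ȳ = 2322416.67/32162.50 = 72.21 in.

X̄ = 105.20 in, Ȳ = 72.21 in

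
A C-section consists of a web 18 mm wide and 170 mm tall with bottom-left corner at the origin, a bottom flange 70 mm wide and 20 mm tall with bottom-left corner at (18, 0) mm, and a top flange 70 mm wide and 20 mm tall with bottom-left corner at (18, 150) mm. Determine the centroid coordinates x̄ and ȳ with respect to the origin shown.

x̄ = 30.02 mm, ȳ = 85.00 mm

web: A = 18 × 170 = 3060.00, centroid at (9.00, 85.00).
bottom flange: A = 70 × 20 = 1400.00, centroid at (53.00, 10.00).
top flange: A = 70 × 20 = 1400.00, centroid at (53.00, 160.00).
ΣA = 5860.00 mm²
ΣAx̄ = (3060.00)(9.00) + (1400.00)(53.00) + (1400.00)(53.00) = 175940.00 mm³
ΣAȳ = (3060.00)(85.00) + (1400.00)(10.00) + (1400.00)(160.00) = 498100.00 mm³
x̄ = 175940.00 / 5860.00 = 30.02 mm
ȳ = 498100.00 / 5860.00 = 85.00 mm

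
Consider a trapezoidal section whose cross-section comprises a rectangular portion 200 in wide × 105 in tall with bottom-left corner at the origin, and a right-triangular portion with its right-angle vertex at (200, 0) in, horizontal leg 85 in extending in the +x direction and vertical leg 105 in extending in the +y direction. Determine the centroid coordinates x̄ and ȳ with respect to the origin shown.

rectangular portion: A = 200 × 105 = 21000.00, centroid at (100.00, 52.50).
triangular portion: A = ½·85·105 = 4462.50, centroid at (228.33, 35.00).
ΣA = 25462.50 in², ΣAx̄ = 3118937.50 in³, ΣAȳ = 1258687.50 in³.
x̄ = 3118937.50/25462.50 = 122.49 in; ȳ = 1258687.50/25462.50 = 49.43 in.

x̄ = 122.49 in, ȳ = 49.43 in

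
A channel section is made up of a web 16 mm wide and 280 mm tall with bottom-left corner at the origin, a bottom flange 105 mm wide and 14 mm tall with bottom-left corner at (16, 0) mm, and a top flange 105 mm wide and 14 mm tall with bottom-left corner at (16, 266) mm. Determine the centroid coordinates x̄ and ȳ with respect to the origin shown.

x̄ = 31.97 mm, ȳ = 140.00 mm

Part | A | x̄ᵢ | ȳᵢ | A·x̄ᵢ | A·ȳᵢ
web | 4480.00 | 8.00 | 140.00 | 35840.00 | 627200.00
bottom flange | 1470.00 | 68.50 | 7.00 | 100695.00 | 10290.00
top flange | 1470.00 | 68.50 | 273.00 | 100695.00 | 401310.00
Σ | 7420.00 |  |  | 237230.00 | 1038800.00
x̄ = 237230.00 / 7420.00 = 31.97 mm
ȳ = 1038800.00 / 7420.00 = 140.00 mm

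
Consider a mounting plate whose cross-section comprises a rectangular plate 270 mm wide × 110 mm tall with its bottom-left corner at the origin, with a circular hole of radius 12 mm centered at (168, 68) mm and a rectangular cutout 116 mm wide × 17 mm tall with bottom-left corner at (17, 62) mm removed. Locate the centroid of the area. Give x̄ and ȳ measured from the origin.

x̄ = 138.79 mm, ȳ = 53.66 mm

plate: A = 270 × 110 = 29700.00, centroid at (135.00, 55.00).
hole 1: A = −π·12² = -452.39, centroid at (168.00, 68.00).
hole 2: A = −(116 × 17) = -1972.00, centroid at (75.00, 70.50).
ΣA = 27275.61 mm², ΣAx̄ = 3785598.59 mm³, ΣAȳ = 1463711.52 mm³.
x̄ = 3785598.59/27275.61 = 138.79 mm; ȳ = 1463711.52/27275.61 = 53.66 mm.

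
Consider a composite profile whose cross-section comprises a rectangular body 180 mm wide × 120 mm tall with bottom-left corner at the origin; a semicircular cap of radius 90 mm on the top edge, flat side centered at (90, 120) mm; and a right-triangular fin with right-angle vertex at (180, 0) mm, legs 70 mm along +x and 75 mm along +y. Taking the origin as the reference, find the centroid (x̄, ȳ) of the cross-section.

rectangular body: A = 180 × 120 = 21600.00, centroid at (90.00, 60.00).
semicircular top: A = ½π·90² = 12723.45, centroid at (90.00, 158.20).
triangular fin: A = ½·70·75 = 2625.00, centroid at (203.33, 25.00).
ΣA = 36948.45 mm²
ΣAx̄ = (21600.00)(90.00) + (12723.45)(90.00) + (2625.00)(203.33) = 3622860.52 mm³
ΣAȳ = (21600.00)(60.00) + (12723.45)(158.20) + (2625.00)(25.00) = 3374439.03 mm³
x̄ = 3622860.52 / 36948.45 = 98.05 mm
ȳ = 3374439.03 / 36948.45 = 91.33 mm

x̄ = 98.05 mm, ȳ = 91.33 mm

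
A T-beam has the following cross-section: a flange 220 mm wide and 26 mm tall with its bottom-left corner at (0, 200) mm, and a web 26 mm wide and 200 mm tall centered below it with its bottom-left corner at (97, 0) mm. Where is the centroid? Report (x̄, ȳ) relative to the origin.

web: A = 26 × 200 = 5200.00, centroid at (110.00, 100.00).
flange: A = 220 × 26 = 5720.00, centroid at (110.00, 213.00).
ΣA = 10920.00 mm², ΣAx̄ = 1201200.00 mm³, ΣAȳ = 1738360.00 mm³.
x̄ = 1201200.00/10920.00 = 110.00 mm; ȳ = 1738360.00/10920.00 = 159.19 mm.

x̄ = 110.00 mm, ȳ = 159.19 mm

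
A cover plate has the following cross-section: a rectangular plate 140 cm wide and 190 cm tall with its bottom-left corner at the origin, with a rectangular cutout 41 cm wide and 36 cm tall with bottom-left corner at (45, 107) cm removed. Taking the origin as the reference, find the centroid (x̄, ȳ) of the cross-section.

x̄ = 70.26 cm, ȳ = 93.24 cm

plate: A = 140 × 190 = 26600.00, centroid at (70.00, 95.00).
hole: A = −(41 × 36) = -1476.00, centroid at (65.50, 125.00).
ΣA = 25124.00 cm², ΣAx̄ = 1765322.00 cm³, ΣAȳ = 2342500.00 cm³.
x̄ = 1765322.00/25124.00 = 70.26 cm; ȳ = 2342500.00/25124.00 = 93.24 cm.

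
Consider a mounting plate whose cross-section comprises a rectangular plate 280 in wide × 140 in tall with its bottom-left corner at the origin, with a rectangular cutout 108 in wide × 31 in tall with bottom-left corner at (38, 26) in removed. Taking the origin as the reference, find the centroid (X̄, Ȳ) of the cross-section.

Part | A | x̄ᵢ | ȳᵢ | A·x̄ᵢ | A·ȳᵢ
plate | 39200.00 | 140.00 | 70.00 | 5488000.00 | 2744000.00
hole | -3348.00 | 92.00 | 41.50 | -308016.00 | -138942.00
Σ | 35852.00 |  |  | 5179984.00 | 2605058.00
X̄ = 5179984.00 / 35852.00 = 144.48 in
Ȳ = 2605058.00 / 35852.00 = 72.66 in

X̄ = 144.48 in, Ȳ = 72.66 in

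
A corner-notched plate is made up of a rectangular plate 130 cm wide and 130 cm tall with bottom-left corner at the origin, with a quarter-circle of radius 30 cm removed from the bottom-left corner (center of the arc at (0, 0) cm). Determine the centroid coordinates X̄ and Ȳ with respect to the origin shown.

plate: A = 130 × 130 = 16900.00, centroid at (65.00, 65.00).
removed quarter-circle: A = −¼π·30² = -706.86, centroid at (12.73, 12.73).
ΣA = 16193.14 cm²
ΣAX̄ = (16900.00)(65.00) + (-706.86)(12.73) = 1089500.00 cm³
ΣAȲ = (16900.00)(65.00) + (-706.86)(12.73) = 1089500.00 cm³
X̄ = 1089500.00 / 16193.14 = 67.28 cm
Ȳ = 1089500.00 / 16193.14 = 67.28 cm

X̄ = 67.28 cm, Ȳ = 67.28 cm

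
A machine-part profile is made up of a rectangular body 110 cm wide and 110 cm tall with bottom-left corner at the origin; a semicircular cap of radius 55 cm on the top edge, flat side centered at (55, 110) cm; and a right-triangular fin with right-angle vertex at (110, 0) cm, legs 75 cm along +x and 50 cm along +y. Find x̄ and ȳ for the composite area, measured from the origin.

x̄ = 63.01 cm, ȳ = 71.04 cm

Part | A | x̄ᵢ | ȳᵢ | A·x̄ᵢ | A·ȳᵢ
rectangular body | 12100.00 | 55.00 | 55.00 | 665500.00 | 665500.00
semicircular top | 4751.66 | 55.00 | 133.34 | 261341.24 | 633599.14
triangular fin | 1875.00 | 135.00 | 16.67 | 253125.00 | 31250.00
Σ | 18726.66 |  |  | 1179966.24 | 1330349.14
x̄ = 1179966.24 / 18726.66 = 63.01 cm
ȳ = 1330349.14 / 18726.66 = 71.04 cm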